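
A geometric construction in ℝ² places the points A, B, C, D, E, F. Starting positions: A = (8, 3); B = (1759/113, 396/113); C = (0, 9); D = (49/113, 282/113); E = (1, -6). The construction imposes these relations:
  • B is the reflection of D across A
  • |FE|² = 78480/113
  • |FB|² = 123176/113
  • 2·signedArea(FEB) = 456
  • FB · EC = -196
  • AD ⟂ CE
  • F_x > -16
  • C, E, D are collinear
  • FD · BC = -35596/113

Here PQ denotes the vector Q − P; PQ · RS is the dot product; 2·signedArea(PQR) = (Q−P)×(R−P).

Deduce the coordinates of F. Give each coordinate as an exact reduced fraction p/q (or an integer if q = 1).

1. F_x = -1759/113  [FD · BC = -35596/113 ∩ FB · EC = -196]
2. F_y = 1638/113  [FD · BC = -35596/113 ∩ FB · EC = -196]
   → F = (-1759/113, 1638/113)

F = (-1759/113, 1638/113)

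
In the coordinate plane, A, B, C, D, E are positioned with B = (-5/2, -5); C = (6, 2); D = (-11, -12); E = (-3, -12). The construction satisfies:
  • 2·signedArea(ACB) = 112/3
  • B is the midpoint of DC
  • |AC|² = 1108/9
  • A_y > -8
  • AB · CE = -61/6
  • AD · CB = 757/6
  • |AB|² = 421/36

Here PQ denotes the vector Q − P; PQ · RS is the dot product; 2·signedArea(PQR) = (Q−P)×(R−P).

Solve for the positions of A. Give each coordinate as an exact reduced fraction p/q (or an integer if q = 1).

A = (0, -22/3)

1. A_x = 0  [AD · CB = 757/6 ∩ AB · CE = -61/6]
2. A_y = -22/3  [AD · CB = 757/6 ∩ AB · CE = -61/6]
   → A = (0, -22/3)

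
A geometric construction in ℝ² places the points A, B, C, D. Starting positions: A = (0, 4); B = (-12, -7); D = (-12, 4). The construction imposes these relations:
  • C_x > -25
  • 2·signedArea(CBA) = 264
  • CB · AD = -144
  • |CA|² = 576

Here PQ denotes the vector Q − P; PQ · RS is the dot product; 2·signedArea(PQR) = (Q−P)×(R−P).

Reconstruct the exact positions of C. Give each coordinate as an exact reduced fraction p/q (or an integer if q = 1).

1. C_x = -24  [2·signedArea(CBA) = 264 ∩ CB · AD = -144]
2. C_y = 4  [2·signedArea(CBA) = 264 ∩ CB · AD = -144]
   → C = (-24, 4)

C = (-24, 4)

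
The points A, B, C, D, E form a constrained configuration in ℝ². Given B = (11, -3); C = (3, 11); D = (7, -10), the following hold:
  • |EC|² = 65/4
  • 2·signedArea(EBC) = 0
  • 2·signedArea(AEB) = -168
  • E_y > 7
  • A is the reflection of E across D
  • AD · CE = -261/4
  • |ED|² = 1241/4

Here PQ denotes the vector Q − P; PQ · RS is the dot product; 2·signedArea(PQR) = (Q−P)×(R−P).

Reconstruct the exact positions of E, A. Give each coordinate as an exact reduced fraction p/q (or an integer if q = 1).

1. E_x = 5  [line -14·x + -8·y + 130 = 0 ∩ |ED|² = 1241/4]
2. E_y = 15/2  [line -14·x + -8·y + 130 = 0 ∩ |ED|² = 1241/4]
   → E = (5, 15/2)
3. A_x = 9  [A is the reflection of E across D]
4. A_y = -55/2  [A is the reflection of E across D]
   → A = (9, -55/2)

A = (9, -55/2)
E = (5, 15/2)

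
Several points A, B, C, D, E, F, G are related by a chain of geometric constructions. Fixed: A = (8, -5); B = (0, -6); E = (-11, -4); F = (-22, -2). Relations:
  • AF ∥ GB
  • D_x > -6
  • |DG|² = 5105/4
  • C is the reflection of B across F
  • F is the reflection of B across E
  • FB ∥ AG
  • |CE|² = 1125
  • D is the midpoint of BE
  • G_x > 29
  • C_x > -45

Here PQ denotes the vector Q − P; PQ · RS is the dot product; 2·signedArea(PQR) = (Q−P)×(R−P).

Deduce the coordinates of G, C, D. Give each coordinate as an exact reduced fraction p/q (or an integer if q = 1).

1. G_x = 30  [AF ∥ GB ∩ FB ∥ AG]
2. G_y = -9  [AF ∥ GB ∩ FB ∥ AG]
   → G = (30, -9)
3. C_x = -44  [C is the reflection of B across F]
4. C_y = 2  [C is the reflection of B across F]
   → C = (-44, 2)
5. D_x = -11/2  [D is the midpoint of BE]
6. D_y = -5  [D is the midpoint of BE]
   → D = (-11/2, -5)

C = (-44, 2)
D = (-11/2, -5)
G = (30, -9)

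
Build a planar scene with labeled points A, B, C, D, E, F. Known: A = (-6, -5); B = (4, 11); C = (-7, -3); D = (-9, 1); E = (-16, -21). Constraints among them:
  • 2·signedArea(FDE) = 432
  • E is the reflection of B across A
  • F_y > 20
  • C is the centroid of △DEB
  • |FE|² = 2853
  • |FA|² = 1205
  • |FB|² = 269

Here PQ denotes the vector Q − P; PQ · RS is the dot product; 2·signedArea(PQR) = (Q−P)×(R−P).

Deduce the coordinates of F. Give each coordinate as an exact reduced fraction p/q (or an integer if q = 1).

F = (17, 21)

1. F_x = 17  [line 22·x + -7·y + -227 = 0 ∩ |FE|² = 2853]
2. F_y = 21  [line 22·x + -7·y + -227 = 0 ∩ |FE|² = 2853]
   → F = (17, 21)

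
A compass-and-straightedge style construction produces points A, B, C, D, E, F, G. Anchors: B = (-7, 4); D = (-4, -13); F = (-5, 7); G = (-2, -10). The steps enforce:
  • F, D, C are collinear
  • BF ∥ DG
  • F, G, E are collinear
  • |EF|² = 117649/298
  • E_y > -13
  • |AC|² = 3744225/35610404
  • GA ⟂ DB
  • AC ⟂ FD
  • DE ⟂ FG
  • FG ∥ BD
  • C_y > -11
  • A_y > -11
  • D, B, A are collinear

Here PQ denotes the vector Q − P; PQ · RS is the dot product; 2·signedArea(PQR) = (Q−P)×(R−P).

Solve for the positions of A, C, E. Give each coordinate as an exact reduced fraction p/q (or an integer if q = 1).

A = (-1327/298, -3109/298)
C = (-493427/119498, -622387/59749)
E = (-461/298, -3745/298)

1. A_x = -1327/298  [D, B, A are collinear ∩ GA ⟂ DB]
2. A_y = -3109/298  [D, B, A are collinear ∩ GA ⟂ DB]
   → A = (-1327/298, -3109/298)
3. C_x = -493427/119498  [F, D, C are collinear ∩ AC ⟂ FD]
4. C_y = -622387/59749  [F, D, C are collinear ∩ AC ⟂ FD]
   → C = (-493427/119498, -622387/59749)
5. E_x = -461/298  [F, G, E are collinear ∩ DE ⟂ FG]
6. E_y = -3745/298  [F, G, E are collinear ∩ DE ⟂ FG]
   → E = (-461/298, -3745/298)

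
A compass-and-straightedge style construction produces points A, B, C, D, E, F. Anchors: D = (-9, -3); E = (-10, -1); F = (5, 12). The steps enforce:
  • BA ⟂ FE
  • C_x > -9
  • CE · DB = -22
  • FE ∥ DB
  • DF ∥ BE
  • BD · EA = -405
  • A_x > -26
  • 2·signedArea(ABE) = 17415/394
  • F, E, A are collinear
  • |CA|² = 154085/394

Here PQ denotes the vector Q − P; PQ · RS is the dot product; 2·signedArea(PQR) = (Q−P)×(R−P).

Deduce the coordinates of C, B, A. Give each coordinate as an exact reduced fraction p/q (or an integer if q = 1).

1. B_x = -24  [DF ∥ BE ∩ FE ∥ DB]
2. B_y = -16  [DF ∥ BE ∩ FE ∥ DB]
   → B = (-24, -16)
3. A_x = -10015/394  [F, E, A are collinear ∩ BA ⟂ FE]
4. A_y = -5659/394  [F, E, A are collinear ∩ BA ⟂ FE]
   → A = (-10015/394, -5659/394)
5. C_x = -8  [line 15·x + 13·y + 185 = 0 ∩ |CA|² = 154085/394]
6. C_y = -5  [line 15·x + 13·y + 185 = 0 ∩ |CA|² = 154085/394]
   → C = (-8, -5)

A = (-10015/394, -5659/394)
B = (-24, -16)
C = (-8, -5)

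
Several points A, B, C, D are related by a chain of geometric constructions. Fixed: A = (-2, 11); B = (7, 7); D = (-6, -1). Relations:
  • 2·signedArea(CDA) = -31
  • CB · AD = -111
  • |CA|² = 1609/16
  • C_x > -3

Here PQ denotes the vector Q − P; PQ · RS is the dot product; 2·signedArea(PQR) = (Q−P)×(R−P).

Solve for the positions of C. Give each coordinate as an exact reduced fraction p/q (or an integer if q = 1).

1. C_x = -11/4  [CB · AD = -111 ∩ 2·signedArea(CDA) = -31]
2. C_y = 1  [CB · AD = -111 ∩ 2·signedArea(CDA) = -31]
   → C = (-11/4, 1)

C = (-11/4, 1)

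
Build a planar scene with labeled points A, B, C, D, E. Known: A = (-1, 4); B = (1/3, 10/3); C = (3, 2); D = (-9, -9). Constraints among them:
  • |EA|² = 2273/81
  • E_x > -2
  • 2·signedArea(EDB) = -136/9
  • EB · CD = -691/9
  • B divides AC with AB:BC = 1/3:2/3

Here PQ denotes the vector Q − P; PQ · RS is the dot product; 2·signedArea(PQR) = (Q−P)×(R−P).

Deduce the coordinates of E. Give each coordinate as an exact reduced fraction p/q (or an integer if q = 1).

1. E_x = -17/9  [2·signedArea(EDB) = -136/9 ∩ EB · CD = -691/9]
2. E_y = -11/9  [2·signedArea(EDB) = -136/9 ∩ EB · CD = -691/9]
   → E = (-17/9, -11/9)

E = (-17/9, -11/9)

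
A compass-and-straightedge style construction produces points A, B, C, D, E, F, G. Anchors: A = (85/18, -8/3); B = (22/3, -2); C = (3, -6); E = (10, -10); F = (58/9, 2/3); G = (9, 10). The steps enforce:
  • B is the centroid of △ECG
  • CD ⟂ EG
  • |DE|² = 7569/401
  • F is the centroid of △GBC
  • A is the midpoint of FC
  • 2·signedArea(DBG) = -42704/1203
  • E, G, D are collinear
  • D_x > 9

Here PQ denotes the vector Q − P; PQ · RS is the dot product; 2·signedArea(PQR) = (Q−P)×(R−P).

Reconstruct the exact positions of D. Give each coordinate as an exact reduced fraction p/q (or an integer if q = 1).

1. D_x = 3923/401  [E, G, D are collinear ∩ CD ⟂ EG]
2. D_y = -2270/401  [E, G, D are collinear ∩ CD ⟂ EG]
   → D = (3923/401, -2270/401)

D = (3923/401, -2270/401)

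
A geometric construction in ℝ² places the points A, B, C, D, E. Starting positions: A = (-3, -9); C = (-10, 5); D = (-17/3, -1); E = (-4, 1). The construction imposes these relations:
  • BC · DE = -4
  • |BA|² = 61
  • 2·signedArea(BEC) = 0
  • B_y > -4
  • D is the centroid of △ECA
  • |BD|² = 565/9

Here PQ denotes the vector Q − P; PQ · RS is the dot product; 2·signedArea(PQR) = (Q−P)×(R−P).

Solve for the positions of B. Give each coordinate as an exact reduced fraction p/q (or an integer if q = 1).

B = (2, -3)

1. B_x = 2  [2·signedArea(BEC) = 0 ∩ BC · DE = -4]
2. B_y = -3  [2·signedArea(BEC) = 0 ∩ BC · DE = -4]
   → B = (2, -3)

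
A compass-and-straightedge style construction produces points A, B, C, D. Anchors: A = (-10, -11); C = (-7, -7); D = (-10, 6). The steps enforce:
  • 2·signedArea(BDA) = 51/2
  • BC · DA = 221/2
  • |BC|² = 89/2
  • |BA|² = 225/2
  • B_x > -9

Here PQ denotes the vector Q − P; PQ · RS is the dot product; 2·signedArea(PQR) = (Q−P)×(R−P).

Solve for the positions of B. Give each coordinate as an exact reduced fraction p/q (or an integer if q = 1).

B = (-17/2, -1/2)

1. B_x = -17/2  [2·signedArea(BDA) = 51/2 ∩ BC · DA = 221/2]
2. B_y = -1/2  [2·signedArea(BDA) = 51/2 ∩ BC · DA = 221/2]
   → B = (-17/2, -1/2)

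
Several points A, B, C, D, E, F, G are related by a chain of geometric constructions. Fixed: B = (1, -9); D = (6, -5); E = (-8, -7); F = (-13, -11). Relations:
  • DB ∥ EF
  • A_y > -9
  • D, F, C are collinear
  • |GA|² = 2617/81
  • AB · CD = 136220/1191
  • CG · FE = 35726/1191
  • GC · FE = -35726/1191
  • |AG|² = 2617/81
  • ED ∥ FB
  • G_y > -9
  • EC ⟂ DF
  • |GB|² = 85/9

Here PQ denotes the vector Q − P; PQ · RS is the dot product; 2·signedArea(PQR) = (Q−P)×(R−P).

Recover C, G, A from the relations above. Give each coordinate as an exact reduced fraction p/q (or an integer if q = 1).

A = (-23/3, -79/9)
C = (-2900/397, -3653/397)
G = (-2, -25/3)

1. C_x = -2900/397  [D, F, C are collinear ∩ EC ⟂ DF]
2. C_y = -3653/397  [D, F, C are collinear ∩ EC ⟂ DF]
   → C = (-2900/397, -3653/397)
3. G_x = -2  [line -5·x + -4·y + -130/3 = 0 ∩ |GB|² = 85/9]
4. G_y = -25/3  [line -5·x + -4·y + -130/3 = 0 ∩ |GB|² = 85/9]
   → G = (-2, -25/3)
5. A_x = -23/3  [line -5282/397·x + -1668/397·y + -165410/1191 = 0 ∩ |GA|² = 2617/81]
6. A_y = -79/9  [line -5282/397·x + -1668/397·y + -165410/1191 = 0 ∩ |GA|² = 2617/81]
   → A = (-23/3, -79/9)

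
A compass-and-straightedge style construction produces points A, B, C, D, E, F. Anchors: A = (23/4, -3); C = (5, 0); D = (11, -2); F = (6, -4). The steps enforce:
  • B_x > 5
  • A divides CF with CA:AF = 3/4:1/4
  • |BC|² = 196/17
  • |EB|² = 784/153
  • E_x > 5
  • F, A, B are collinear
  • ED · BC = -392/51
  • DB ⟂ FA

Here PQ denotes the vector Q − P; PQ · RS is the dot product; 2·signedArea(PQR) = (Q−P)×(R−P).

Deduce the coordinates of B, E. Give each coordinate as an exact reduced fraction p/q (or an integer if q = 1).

1. B_x = 99/17  [F, A, B are collinear ∩ DB ⟂ FA]
2. B_y = -56/17  [F, A, B are collinear ∩ DB ⟂ FA]
   → B = (99/17, -56/17)
3. E_x = 269/51  [line 14/17·x + -56/17·y + -406/51 = 0 ∩ |EB|² = 784/153]
4. E_y = -56/51  [line 14/17·x + -56/17·y + -406/51 = 0 ∩ |EB|² = 784/153]
   → E = (269/51, -56/51)

B = (99/17, -56/17)
E = (269/51, -56/51)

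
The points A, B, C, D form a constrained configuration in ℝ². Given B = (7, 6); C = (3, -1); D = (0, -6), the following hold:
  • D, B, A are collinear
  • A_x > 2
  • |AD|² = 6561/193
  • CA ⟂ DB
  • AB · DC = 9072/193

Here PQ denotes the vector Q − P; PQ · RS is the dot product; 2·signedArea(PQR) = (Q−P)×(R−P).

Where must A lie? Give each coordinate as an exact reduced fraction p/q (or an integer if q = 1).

1. A_x = 567/193  [D, B, A are collinear ∩ CA ⟂ DB]
2. A_y = -186/193  [D, B, A are collinear ∩ CA ⟂ DB]
   → A = (567/193, -186/193)

A = (567/193, -186/193)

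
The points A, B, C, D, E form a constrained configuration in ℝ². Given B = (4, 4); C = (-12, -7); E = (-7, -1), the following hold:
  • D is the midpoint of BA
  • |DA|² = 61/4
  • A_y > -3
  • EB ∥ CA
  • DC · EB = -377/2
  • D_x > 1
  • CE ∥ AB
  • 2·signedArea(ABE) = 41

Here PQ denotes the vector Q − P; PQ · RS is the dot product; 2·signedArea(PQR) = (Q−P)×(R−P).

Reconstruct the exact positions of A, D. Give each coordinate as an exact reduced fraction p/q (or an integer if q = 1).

1. A_x = -1  [CE ∥ AB ∩ EB ∥ CA]
2. A_y = -2  [CE ∥ AB ∩ EB ∥ CA]
   → A = (-1, -2)
3. D_x = 3/2  [D is the midpoint of BA]
4. D_y = 1  [D is the midpoint of BA]
   → D = (3/2, 1)

A = (-1, -2)
D = (3/2, 1)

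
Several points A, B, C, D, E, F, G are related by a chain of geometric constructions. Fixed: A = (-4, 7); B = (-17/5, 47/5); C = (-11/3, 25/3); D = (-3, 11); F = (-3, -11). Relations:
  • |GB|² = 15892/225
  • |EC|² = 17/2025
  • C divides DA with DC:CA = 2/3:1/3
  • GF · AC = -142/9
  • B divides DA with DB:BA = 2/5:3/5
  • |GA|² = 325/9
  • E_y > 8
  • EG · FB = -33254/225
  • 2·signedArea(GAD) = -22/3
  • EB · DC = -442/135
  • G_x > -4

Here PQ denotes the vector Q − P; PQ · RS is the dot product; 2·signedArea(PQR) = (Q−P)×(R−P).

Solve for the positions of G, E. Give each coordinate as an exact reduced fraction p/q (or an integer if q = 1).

1. G_x = -11/3  [2·signedArea(GAD) = -22/3 ∩ GF · AC = -142/9]
2. G_y = 1  [2·signedArea(GAD) = -22/3 ∩ GF · AC = -142/9]
   → G = (-11/3, 1)
3. E_x = -166/45  [EB · DC = -442/135 ∩ EG · FB = -33254/225]
4. E_y = 371/45  [EB · DC = -442/135 ∩ EG · FB = -33254/225]
   → E = (-166/45, 371/45)

E = (-166/45, 371/45)
G = (-11/3, 1)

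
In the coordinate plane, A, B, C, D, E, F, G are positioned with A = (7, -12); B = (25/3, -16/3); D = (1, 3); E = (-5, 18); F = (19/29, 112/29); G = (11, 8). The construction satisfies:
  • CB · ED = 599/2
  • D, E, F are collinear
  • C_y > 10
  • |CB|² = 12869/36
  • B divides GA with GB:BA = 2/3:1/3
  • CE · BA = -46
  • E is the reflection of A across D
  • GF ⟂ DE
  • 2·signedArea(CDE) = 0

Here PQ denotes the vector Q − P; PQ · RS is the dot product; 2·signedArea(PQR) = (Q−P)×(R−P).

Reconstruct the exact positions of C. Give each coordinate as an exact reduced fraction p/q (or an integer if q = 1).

1. C_x = -2  [2·signedArea(CDE) = 0 ∩ CB · ED = 599/2]
2. C_y = 21/2  [2·signedArea(CDE) = 0 ∩ CB · ED = 599/2]
   → C = (-2, 21/2)

C = (-2, 21/2)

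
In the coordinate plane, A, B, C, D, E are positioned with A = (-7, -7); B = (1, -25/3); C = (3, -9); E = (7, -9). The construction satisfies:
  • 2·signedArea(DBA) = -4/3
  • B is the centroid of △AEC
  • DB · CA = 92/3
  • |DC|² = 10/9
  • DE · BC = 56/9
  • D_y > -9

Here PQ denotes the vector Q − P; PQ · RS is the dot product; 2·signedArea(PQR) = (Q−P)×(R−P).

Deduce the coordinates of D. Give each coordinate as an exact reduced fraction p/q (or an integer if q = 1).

D = (4, -26/3)

1. D_x = 4  [2·signedArea(DBA) = -4/3 ∩ DE · BC = 56/9]
2. D_y = -26/3  [2·signedArea(DBA) = -4/3 ∩ DE · BC = 56/9]
   → D = (4, -26/3)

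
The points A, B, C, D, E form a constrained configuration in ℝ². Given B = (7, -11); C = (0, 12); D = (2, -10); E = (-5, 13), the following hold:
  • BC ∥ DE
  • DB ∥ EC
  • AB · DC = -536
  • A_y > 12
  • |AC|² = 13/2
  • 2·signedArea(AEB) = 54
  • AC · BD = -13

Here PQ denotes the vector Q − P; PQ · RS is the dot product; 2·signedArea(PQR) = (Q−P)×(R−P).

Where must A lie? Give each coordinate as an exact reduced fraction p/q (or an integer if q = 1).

1. A_x = -5/2  [2·signedArea(AEB) = 54 ∩ AC · BD = -13]
2. A_y = 25/2  [2·signedArea(AEB) = 54 ∩ AC · BD = -13]
   → A = (-5/2, 25/2)

A = (-5/2, 25/2)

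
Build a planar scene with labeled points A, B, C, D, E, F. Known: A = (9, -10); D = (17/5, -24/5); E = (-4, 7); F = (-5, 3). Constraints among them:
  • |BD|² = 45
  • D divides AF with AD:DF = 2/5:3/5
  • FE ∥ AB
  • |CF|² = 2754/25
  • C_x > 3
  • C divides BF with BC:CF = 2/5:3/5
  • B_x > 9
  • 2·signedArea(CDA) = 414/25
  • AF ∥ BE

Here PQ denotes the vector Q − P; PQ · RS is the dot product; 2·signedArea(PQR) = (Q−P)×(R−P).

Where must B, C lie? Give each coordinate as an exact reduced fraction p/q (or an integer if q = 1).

B = (10, -6)
C = (4, -12/5)

1. B_x = 10  [AF ∥ BE ∩ FE ∥ AB]
2. B_y = -6  [AF ∥ BE ∩ FE ∥ AB]
   → B = (10, -6)
3. C_x = 4  [C divides BF with BC:CF = 2/5:3/5]
4. C_y = -12/5  [C divides BF with BC:CF = 2/5:3/5]
   → C = (4, -12/5)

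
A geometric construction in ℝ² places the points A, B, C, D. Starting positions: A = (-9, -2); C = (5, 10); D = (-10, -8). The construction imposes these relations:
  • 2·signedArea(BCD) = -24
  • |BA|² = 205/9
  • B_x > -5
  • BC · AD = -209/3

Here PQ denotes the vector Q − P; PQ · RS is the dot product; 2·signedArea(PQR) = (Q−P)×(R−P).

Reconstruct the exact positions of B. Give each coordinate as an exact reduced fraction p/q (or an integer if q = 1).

B = (-14/3, 0)

1. B_x = -14/3  [BC · AD = -209/3 ∩ 2·signedArea(BCD) = -24]
2. B_y = 0  [BC · AD = -209/3 ∩ 2·signedArea(BCD) = -24]
   → B = (-14/3, 0)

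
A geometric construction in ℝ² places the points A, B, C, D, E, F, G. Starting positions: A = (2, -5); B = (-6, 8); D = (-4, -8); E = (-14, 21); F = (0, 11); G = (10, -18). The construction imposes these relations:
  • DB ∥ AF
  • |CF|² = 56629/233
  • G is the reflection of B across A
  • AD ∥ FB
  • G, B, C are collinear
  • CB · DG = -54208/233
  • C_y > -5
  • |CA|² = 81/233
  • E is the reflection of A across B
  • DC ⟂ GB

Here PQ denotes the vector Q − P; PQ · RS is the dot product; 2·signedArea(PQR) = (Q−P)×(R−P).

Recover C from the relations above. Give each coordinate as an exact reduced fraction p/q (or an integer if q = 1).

C = (394/233, -1048/233)

1. C_x = 394/233  [G, B, C are collinear ∩ DC ⟂ GB]
2. C_y = -1048/233  [G, B, C are collinear ∩ DC ⟂ GB]
   → C = (394/233, -1048/233)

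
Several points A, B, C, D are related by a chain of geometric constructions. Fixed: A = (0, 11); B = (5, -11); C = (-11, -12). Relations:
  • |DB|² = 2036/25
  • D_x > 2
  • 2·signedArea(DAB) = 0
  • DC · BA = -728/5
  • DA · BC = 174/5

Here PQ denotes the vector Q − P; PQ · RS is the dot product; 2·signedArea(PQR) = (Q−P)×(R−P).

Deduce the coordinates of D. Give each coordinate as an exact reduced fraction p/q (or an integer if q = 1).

1. D_x = 3  [2·signedArea(DAB) = 0 ∩ DA · BC = 174/5]
2. D_y = -11/5  [2·signedArea(DAB) = 0 ∩ DA · BC = 174/5]
   → D = (3, -11/5)

D = (3, -11/5)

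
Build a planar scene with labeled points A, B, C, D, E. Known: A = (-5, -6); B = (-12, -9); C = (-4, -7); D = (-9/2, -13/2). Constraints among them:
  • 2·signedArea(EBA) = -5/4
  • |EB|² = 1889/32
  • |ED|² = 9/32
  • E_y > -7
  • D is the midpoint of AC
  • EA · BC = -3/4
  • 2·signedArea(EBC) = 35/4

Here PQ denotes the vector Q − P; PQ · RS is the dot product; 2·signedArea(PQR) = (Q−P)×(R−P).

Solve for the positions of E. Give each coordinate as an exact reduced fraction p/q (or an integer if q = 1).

E = (-39/8, -49/8)

1. E_x = -39/8  [2·signedArea(EBC) = 35/4 ∩ 2·signedArea(EBA) = -5/4]
2. E_y = -49/8  [2·signedArea(EBC) = 35/4 ∩ 2·signedArea(EBA) = -5/4]
   → E = (-39/8, -49/8)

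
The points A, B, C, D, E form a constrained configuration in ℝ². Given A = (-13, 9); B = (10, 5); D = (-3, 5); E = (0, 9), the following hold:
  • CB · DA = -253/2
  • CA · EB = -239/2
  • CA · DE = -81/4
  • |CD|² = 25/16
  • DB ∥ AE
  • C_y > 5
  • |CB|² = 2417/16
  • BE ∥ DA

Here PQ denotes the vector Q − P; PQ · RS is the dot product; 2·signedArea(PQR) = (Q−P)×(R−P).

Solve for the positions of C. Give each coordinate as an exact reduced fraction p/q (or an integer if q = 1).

C = (-9/4, 6)

1. C_x = -9/4  [CA · EB = -239/2 ∩ CA · DE = -81/4]
2. C_y = 6  [CA · EB = -239/2 ∩ CA · DE = -81/4]
   → C = (-9/4, 6)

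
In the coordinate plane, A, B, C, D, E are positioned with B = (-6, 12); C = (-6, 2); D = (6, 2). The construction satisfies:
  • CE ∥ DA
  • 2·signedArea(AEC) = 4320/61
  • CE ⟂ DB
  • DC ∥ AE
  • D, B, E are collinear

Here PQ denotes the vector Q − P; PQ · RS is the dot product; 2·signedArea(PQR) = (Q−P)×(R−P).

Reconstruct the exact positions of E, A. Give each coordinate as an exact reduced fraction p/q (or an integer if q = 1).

1. E_x = -66/61  [D, B, E are collinear ∩ CE ⟂ DB]
2. E_y = 482/61  [D, B, E are collinear ∩ CE ⟂ DB]
   → E = (-66/61, 482/61)
3. A_x = 666/61  [DC ∥ AE ∩ CE ∥ DA]
4. A_y = 482/61  [DC ∥ AE ∩ CE ∥ DA]
   → A = (666/61, 482/61)

A = (666/61, 482/61)
E = (-66/61, 482/61)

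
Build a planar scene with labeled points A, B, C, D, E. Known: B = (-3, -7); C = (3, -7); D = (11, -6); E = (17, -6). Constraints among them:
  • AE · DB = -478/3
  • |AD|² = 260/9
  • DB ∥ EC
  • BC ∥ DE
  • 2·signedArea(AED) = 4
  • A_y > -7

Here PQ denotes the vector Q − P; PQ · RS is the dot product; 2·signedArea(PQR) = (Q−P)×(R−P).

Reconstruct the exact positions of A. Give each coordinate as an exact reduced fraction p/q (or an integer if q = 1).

A = (17/3, -20/3)

1. A_x = 17/3  [2·signedArea(AED) = 4 ∩ AE · DB = -478/3]
2. A_y = -20/3  [2·signedArea(AED) = 4 ∩ AE · DB = -478/3]
   → A = (17/3, -20/3)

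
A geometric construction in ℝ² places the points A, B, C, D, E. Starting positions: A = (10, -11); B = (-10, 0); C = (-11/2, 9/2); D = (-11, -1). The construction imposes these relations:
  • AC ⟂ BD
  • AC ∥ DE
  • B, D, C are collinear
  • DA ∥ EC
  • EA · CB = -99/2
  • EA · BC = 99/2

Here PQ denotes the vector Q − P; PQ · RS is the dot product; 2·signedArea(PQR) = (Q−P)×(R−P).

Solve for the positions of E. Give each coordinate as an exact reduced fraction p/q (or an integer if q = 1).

1. E_x = -53/2  [DA ∥ EC ∩ AC ∥ DE]
2. E_y = 29/2  [DA ∥ EC ∩ AC ∥ DE]
   → E = (-53/2, 29/2)

E = (-53/2, 29/2)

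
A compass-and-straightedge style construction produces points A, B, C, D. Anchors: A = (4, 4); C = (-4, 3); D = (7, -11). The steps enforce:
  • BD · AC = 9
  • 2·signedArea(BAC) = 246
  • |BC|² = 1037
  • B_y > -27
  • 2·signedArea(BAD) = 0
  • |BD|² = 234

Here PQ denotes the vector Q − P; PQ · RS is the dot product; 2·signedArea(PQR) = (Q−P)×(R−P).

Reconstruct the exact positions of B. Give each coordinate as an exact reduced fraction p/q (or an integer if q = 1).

B = (10, -26)

1. B_x = 10  [2·signedArea(BAD) = 0 ∩ BD · AC = 9]
2. B_y = -26  [2·signedArea(BAD) = 0 ∩ BD · AC = 9]
   → B = (10, -26)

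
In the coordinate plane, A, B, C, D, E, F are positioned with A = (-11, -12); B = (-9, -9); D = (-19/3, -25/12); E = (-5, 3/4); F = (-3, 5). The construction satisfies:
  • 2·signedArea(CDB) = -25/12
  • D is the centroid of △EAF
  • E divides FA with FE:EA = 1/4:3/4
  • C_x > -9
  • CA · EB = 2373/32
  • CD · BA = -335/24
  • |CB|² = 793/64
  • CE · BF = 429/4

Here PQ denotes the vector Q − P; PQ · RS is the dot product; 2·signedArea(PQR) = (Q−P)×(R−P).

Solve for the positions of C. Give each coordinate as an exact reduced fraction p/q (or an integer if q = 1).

C = (-8, -45/8)

1. C_x = -8  [CD · BA = -335/24 ∩ CE · BF = 429/4]
2. C_y = -45/8  [CD · BA = -335/24 ∩ CE · BF = 429/4]
   → C = (-8, -45/8)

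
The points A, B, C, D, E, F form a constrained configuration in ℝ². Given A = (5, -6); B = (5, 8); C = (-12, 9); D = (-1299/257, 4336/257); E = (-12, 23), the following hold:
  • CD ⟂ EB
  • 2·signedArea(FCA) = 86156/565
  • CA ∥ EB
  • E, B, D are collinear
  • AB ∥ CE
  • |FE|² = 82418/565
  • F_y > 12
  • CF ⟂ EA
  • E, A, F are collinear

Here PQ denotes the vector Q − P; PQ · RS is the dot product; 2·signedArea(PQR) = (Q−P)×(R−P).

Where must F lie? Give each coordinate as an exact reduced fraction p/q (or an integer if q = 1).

1. F_x = -3329/565  [E, A, F are collinear ∩ CF ⟂ EA]
2. F_y = 7108/565  [E, A, F are collinear ∩ CF ⟂ EA]
   → F = (-3329/565, 7108/565)

F = (-3329/565, 7108/565)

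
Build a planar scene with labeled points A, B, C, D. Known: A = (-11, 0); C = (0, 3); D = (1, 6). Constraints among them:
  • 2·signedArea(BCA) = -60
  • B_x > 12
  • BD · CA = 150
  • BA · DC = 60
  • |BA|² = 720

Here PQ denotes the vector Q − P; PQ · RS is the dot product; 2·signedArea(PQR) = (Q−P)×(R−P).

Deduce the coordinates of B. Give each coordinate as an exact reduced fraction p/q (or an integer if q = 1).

1. B_x = 13  [BA · DC = 60 ∩ BD · CA = 150]
2. B_y = 12  [BA · DC = 60 ∩ BD · CA = 150]
   → B = (13, 12)

B = (13, 12)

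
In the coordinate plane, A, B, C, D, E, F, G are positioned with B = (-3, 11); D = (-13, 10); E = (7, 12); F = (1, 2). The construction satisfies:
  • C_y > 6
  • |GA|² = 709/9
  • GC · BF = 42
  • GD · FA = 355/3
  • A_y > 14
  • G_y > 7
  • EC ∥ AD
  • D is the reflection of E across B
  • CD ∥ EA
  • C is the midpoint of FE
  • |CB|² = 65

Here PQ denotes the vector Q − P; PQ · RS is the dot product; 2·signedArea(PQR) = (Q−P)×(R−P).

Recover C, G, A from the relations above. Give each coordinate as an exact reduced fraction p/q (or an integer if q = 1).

1. C_x = 4  [C is the midpoint of FE]
2. C_y = 7  [C is the midpoint of FE]
   → C = (4, 7)
3. A_x = -10  [EC ∥ AD ∩ CD ∥ EA]
4. A_y = 15  [EC ∥ AD ∩ CD ∥ EA]
   → A = (-10, 15)
5. G_x = -5  [GD · FA = 355/3 ∩ GC · BF = 42]
6. G_y = 23/3  [GD · FA = 355/3 ∩ GC · BF = 42]
   → G = (-5, 23/3)

A = (-10, 15)
C = (4, 7)
G = (-5, 23/3)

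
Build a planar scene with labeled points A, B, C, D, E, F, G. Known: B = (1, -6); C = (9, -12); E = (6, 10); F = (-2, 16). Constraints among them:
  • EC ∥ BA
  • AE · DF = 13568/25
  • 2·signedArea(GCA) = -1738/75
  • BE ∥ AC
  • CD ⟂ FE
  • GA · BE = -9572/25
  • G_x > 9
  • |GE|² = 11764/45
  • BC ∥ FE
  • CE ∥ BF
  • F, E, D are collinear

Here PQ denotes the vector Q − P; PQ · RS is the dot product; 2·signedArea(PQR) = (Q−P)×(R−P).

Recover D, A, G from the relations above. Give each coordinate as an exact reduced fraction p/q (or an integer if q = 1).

A = (4, -28)
D = (462/25, 16/25)
G = (712/75, -434/75)

1. D_x = 462/25  [F, E, D are collinear ∩ CD ⟂ FE]
2. D_y = 16/25  [F, E, D are collinear ∩ CD ⟂ FE]
   → D = (462/25, 16/25)
3. A_x = 4  [BE ∥ AC ∩ EC ∥ BA]
4. A_y = -28  [BE ∥ AC ∩ EC ∥ BA]
   → A = (4, -28)
5. G_x = 712/75  [GA · BE = -9572/25 ∩ 2·signedArea(GCA) = -1738/75]
6. G_y = -434/75  [GA · BE = -9572/25 ∩ 2·signedArea(GCA) = -1738/75]
   → G = (712/75, -434/75)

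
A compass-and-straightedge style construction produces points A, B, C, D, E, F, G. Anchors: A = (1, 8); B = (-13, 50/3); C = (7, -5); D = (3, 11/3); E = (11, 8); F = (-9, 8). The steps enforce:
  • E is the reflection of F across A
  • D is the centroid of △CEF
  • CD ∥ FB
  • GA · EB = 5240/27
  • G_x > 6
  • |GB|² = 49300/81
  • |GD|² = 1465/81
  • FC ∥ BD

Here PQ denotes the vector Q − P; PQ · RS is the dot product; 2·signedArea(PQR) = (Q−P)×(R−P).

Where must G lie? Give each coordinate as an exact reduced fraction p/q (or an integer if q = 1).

G = (7, 20/9)

1. G_x = 7  [line 24·x + -26/3·y + -4016/27 = 0 ∩ |GD|² = 1465/81]
2. G_y = 20/9  [line 24·x + -26/3·y + -4016/27 = 0 ∩ |GD|² = 1465/81]
   → G = (7, 20/9)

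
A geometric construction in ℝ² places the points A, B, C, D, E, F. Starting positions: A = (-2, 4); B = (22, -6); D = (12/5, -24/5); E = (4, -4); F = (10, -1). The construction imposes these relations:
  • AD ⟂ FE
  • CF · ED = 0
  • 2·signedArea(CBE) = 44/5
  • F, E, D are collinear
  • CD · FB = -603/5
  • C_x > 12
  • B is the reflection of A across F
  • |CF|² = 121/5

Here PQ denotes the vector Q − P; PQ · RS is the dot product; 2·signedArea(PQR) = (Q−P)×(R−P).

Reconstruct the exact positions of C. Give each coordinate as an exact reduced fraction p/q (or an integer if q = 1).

C = (61/5, -27/5)

1. C_x = 61/5  [CF · ED = 0 ∩ CD · FB = -603/5]
2. C_y = -27/5  [CF · ED = 0 ∩ CD · FB = -603/5]
   → C = (61/5, -27/5)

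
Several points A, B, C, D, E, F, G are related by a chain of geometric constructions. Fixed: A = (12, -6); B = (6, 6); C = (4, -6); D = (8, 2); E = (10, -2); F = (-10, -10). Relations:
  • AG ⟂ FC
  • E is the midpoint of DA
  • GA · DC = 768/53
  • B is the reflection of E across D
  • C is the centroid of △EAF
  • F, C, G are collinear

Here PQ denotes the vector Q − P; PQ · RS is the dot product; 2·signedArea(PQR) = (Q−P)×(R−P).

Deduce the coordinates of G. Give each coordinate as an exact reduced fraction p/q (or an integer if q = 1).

G = (604/53, -206/53)

1. G_x = 604/53  [F, C, G are collinear ∩ AG ⟂ FC]
2. G_y = -206/53  [F, C, G are collinear ∩ AG ⟂ FC]
   → G = (604/53, -206/53)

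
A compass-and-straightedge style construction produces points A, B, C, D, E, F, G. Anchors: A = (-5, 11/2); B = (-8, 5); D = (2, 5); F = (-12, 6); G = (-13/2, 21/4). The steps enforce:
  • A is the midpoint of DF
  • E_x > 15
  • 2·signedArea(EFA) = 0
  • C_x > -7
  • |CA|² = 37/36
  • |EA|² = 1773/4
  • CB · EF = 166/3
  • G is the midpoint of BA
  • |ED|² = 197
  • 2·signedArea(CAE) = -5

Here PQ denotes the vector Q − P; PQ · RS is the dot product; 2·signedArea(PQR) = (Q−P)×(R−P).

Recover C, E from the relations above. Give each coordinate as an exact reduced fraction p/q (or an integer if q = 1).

C = (-6, 16/3)
E = (16, 4)

1. E_x = 16  [line 1/2·x + 7·y + -36 = 0 ∩ |ED|² = 197]
2. E_y = 4  [line 1/2·x + 7·y + -36 = 0 ∩ |ED|² = 197]
   → E = (16, 4)
3. C_x = -6  [CB · EF = 166/3 ∩ 2·signedArea(CAE) = -5]
4. C_y = 16/3  [CB · EF = 166/3 ∩ 2·signedArea(CAE) = -5]
   → C = (-6, 16/3)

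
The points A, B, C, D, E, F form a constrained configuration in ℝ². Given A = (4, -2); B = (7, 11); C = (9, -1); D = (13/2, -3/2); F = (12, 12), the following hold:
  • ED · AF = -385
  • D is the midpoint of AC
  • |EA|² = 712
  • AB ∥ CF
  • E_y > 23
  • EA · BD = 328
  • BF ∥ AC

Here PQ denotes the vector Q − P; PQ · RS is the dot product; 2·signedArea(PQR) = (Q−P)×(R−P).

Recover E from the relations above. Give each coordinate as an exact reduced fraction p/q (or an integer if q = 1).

E = (10, 24)

1. E_x = 10  [EA · BD = 328 ∩ ED · AF = -385]
2. E_y = 24  [EA · BD = 328 ∩ ED · AF = -385]
   → E = (10, 24)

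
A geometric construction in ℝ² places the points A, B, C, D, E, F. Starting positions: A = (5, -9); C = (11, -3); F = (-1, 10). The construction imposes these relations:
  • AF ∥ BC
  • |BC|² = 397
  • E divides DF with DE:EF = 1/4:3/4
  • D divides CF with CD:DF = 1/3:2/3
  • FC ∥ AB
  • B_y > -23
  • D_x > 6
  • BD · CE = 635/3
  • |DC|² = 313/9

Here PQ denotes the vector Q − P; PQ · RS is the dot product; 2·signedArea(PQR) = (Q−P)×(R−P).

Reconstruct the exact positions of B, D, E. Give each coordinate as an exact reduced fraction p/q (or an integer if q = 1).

B = (17, -22)
D = (7, 4/3)
E = (5, 7/2)

1. B_x = 17  [AF ∥ BC ∩ FC ∥ AB]
2. B_y = -22  [AF ∥ BC ∩ FC ∥ AB]
   → B = (17, -22)
3. D_x = 7  [D divides CF with CD:DF = 1/3:2/3]
4. D_y = 4/3  [D divides CF with CD:DF = 1/3:2/3]
   → D = (7, 4/3)
5. E_x = 5  [E divides DF with DE:EF = 1/4:3/4]
6. E_y = 7/2  [E divides DF with DE:EF = 1/4:3/4]
   → E = (5, 7/2)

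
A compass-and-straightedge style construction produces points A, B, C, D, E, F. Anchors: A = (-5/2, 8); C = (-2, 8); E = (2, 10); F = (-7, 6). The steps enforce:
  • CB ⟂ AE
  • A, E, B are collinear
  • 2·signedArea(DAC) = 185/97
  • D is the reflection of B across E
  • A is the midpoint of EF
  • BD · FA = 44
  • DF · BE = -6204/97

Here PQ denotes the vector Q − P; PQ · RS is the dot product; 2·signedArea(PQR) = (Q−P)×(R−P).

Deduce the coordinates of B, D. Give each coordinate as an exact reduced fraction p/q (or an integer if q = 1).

1. B_x = -202/97  [A, E, B are collinear ∩ CB ⟂ AE]
2. B_y = 794/97  [A, E, B are collinear ∩ CB ⟂ AE]
   → B = (-202/97, 794/97)
3. D_x = 590/97  [D is the reflection of B across E]
4. D_y = 1146/97  [D is the reflection of B across E]
   → D = (590/97, 1146/97)

B = (-202/97, 794/97)
D = (590/97, 1146/97)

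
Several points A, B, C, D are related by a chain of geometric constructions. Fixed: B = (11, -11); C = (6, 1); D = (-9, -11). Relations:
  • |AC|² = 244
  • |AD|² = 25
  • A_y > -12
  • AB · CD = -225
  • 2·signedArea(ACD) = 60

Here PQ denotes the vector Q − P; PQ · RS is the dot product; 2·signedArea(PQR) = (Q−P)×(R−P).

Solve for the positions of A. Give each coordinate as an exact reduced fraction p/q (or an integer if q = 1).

A = (-4, -11)

1. A_x = -4  [2·signedArea(ACD) = 60 ∩ AB · CD = -225]
2. A_y = -11  [2·signedArea(ACD) = 60 ∩ AB · CD = -225]
   → A = (-4, -11)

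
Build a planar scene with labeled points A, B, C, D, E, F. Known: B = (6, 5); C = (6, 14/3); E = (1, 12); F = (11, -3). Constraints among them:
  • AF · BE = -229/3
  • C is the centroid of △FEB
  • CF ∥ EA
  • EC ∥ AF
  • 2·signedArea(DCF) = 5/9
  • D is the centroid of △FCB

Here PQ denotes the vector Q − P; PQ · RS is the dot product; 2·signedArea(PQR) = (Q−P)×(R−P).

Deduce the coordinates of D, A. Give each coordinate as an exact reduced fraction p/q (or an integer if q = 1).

1. D_x = 23/3  [D is the centroid of △FCB]
2. D_y = 20/9  [D is the centroid of △FCB]
   → D = (23/3, 20/9)
3. A_x = 6  [EC ∥ AF ∩ CF ∥ EA]
4. A_y = 13/3  [EC ∥ AF ∩ CF ∥ EA]
   → A = (6, 13/3)

A = (6, 13/3)
D = (23/3, 20/9)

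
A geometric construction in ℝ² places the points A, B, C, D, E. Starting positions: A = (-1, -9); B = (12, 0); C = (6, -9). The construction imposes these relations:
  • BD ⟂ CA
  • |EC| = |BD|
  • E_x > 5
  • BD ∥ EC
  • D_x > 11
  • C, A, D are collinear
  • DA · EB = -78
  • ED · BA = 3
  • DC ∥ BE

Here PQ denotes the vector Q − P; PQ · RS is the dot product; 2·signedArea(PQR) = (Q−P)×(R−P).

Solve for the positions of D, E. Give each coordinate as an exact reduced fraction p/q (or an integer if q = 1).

D = (12, -9)
E = (6, 0)

1. D_x = 12  [C, A, D are collinear ∩ BD ⟂ CA]
2. D_y = -9  [C, A, D are collinear ∩ BD ⟂ CA]
   → D = (12, -9)
3. E_x = 6  [BD ∥ EC ∩ DC ∥ BE]
4. E_y = 0  [BD ∥ EC ∩ DC ∥ BE]
   → E = (6, 0)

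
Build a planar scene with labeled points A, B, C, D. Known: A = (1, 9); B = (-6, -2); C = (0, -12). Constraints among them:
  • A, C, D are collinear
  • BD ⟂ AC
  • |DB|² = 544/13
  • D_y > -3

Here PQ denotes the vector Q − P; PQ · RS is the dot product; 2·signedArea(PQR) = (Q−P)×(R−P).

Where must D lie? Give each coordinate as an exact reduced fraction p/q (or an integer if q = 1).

1. D_x = 6/13  [A, C, D are collinear ∩ BD ⟂ AC]
2. D_y = -30/13  [A, C, D are collinear ∩ BD ⟂ AC]
   → D = (6/13, -30/13)

D = (6/13, -30/13)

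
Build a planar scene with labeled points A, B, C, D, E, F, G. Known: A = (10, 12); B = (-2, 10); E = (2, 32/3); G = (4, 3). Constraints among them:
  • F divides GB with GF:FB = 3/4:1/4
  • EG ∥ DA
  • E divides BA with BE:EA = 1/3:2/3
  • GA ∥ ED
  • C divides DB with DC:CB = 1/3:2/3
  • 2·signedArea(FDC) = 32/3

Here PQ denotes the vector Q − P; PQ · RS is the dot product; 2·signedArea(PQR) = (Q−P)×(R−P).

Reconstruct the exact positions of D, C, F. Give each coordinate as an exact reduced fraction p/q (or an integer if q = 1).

C = (14/3, 148/9)
D = (8, 59/3)
F = (-1/2, 33/4)

1. D_x = 8  [EG ∥ DA ∩ GA ∥ ED]
2. D_y = 59/3  [EG ∥ DA ∩ GA ∥ ED]
   → D = (8, 59/3)
3. C_x = 14/3  [C divides DB with DC:CB = 1/3:2/3]
4. C_y = 148/9  [C divides DB with DC:CB = 1/3:2/3]
   → C = (14/3, 148/9)
5. F_x = -1/2  [F divides GB with GF:FB = 3/4:1/4]
6. F_y = 33/4  [F divides GB with GF:FB = 3/4:1/4]
   → F = (-1/2, 33/4)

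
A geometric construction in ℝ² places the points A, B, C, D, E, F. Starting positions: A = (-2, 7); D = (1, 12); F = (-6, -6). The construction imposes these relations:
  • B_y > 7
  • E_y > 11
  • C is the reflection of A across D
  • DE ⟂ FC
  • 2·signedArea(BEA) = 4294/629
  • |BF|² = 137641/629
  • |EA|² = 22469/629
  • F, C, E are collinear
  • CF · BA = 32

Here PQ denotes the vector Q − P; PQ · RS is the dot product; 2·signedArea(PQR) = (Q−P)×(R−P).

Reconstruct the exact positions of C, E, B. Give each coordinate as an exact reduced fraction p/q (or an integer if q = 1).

1. C_x = 4  [C is the reflection of A across D]
2. C_y = 17  [C is the reflection of A across D]
   → C = (4, 17)
3. E_x = 1066/629  [F, C, E are collinear ∩ DE ⟂ FC]
4. E_y = 7358/629  [F, C, E are collinear ∩ DE ⟂ FC]
   → E = (1066/629, 7358/629)
5. B_x = -64/629  [2·signedArea(BEA) = 4294/629 ∩ CF · BA = 32]
6. B_y = 4759/629  [2·signedArea(BEA) = 4294/629 ∩ CF · BA = 32]
   → B = (-64/629, 4759/629)

B = (-64/629, 4759/629)
C = (4, 17)
E = (1066/629, 7358/629)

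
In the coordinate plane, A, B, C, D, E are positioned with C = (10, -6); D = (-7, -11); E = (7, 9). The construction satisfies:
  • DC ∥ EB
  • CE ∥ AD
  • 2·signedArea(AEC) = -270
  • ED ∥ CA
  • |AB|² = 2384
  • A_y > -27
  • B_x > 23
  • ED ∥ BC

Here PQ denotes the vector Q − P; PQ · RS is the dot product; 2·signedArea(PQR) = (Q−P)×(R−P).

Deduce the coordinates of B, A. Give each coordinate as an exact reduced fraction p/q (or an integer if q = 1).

A = (-4, -26)
B = (24, 14)

1. B_x = 24  [ED ∥ BC ∩ DC ∥ EB]
2. B_y = 14  [ED ∥ BC ∩ DC ∥ EB]
   → B = (24, 14)
3. A_x = -4  [CE ∥ AD ∩ ED ∥ CA]
4. A_y = -26  [CE ∥ AD ∩ ED ∥ CA]
   → A = (-4, -26)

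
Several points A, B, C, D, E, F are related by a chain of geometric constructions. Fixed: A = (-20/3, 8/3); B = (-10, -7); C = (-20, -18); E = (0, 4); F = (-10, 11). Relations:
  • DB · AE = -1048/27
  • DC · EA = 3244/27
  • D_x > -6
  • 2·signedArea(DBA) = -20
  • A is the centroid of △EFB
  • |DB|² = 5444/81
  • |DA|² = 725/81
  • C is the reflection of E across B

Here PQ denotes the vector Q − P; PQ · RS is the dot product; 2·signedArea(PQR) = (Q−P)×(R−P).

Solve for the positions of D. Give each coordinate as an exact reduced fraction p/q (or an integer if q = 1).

1. D_x = -50/9  [2·signedArea(DBA) = -20 ∩ DC · EA = 3244/27]
2. D_y = -1/9  [2·signedArea(DBA) = -20 ∩ DC · EA = 3244/27]
   → D = (-50/9, -1/9)

D = (-50/9, -1/9)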